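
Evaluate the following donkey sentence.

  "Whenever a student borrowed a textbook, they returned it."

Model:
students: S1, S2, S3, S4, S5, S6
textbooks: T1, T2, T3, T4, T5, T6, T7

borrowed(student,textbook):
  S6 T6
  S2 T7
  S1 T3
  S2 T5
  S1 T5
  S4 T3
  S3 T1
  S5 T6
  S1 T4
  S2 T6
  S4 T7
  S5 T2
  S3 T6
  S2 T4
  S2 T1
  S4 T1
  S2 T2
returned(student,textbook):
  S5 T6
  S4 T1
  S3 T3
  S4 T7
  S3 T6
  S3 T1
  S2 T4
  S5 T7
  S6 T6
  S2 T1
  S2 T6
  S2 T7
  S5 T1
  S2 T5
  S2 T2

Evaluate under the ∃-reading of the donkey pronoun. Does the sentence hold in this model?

"it" takes "a textbook" as antecedent — a donkey pronoun bound across the clause boundary.
Weak reading: every student s with some borrowed-textbook has at least one borrowed-textbook t such that returned(s,t).
Per student: S1:✗  S2:✓  S3:✓  S4:✓  S5:✓  S6:✓
S1 has no witness among its borrowed-textbooks.

False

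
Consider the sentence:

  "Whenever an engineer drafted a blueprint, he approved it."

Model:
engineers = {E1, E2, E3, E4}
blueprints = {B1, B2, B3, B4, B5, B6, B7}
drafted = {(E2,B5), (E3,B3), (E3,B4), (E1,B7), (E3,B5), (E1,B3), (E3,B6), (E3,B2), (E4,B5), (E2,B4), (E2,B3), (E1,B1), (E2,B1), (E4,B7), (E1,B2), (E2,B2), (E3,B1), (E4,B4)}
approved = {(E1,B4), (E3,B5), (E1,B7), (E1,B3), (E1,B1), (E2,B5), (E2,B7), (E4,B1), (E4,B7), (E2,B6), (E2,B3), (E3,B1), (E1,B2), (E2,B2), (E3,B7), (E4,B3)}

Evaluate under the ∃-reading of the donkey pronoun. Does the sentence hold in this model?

"it" takes "a blueprint" as antecedent — a donkey pronoun bound across the clause boundary.
Weak reading: every engineer e with some drafted-blueprint has at least one drafted-blueprint b such that approved(e,b).
Per engineer: E1:✓  E2:✓  E3:✓  E4:✓
Every engineer in the restrictor has a witness.

True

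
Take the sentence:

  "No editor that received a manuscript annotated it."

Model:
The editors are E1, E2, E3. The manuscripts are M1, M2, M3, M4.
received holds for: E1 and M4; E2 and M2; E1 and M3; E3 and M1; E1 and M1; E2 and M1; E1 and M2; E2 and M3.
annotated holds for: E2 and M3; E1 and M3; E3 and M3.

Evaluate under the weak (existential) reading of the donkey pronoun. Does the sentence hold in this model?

"it" takes "a manuscript" as antecedent — a donkey pronoun bound across the clause boundary.
Truth condition: for no (e,m) with received(e,m) does annotated(e,m) hold.
Restrictor pairs — does the scope hold? (E1,M1):fails  (E1,M2):fails  (E1,M3):holds  (E1,M4):fails  (E2,M1):fails  (E2,M2):fails  (E2,M3):holds  (E3,M1):fails
Scope holds for 2 pair(s), so the sentence is false.

False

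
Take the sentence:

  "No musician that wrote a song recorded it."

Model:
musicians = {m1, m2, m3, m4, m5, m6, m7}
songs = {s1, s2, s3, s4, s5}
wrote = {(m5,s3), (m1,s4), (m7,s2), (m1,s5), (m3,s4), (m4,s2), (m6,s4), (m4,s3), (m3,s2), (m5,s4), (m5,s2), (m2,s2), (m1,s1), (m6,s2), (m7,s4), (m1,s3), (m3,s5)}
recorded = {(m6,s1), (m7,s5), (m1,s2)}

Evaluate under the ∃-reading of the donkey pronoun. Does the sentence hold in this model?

True

"it" takes "a song" as antecedent — a donkey pronoun bound across the clause boundary.
Truth condition: for no (m,s) with wrote(m,s) does recorded(m,s) hold.
Restrictor pairs — does the scope hold? (m1,s1):fails  (m1,s3):fails  (m1,s4):fails  (m1,s5):fails  (m2,s2):fails  (m3,s2):fails  (m3,s4):fails  (m3,s5):fails  (m4,s2):fails  (m4,s3):fails  (m5,s2):fails  (m5,s3):fails  (m5,s4):fails  (m6,s2):fails  (m6,s4):fails  (m7,s2):fails  (m7,s4):fails
Scope holds for no restrictor pair, so the sentence is true.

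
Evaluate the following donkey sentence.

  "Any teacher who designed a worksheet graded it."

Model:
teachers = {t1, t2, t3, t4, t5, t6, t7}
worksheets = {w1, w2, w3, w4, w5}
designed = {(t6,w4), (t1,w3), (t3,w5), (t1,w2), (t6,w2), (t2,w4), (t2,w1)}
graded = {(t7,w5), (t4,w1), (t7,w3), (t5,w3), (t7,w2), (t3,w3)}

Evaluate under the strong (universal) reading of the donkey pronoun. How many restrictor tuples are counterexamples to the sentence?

7

"it" takes "a worksheet" as antecedent — a donkey pronoun bound across the clause boundary.
Strong reading: for every (t,w) with designed(t,w), graded(t,w).
Restrictor pairs: (t1,w2) ✗  (t1,w3) ✗  (t2,w1) ✗  (t2,w4) ✗  (t3,w5) ✗  (t6,w2) ✗  (t6,w4) ✗
Counterexamples (restrictor pairs failing the scope): 7.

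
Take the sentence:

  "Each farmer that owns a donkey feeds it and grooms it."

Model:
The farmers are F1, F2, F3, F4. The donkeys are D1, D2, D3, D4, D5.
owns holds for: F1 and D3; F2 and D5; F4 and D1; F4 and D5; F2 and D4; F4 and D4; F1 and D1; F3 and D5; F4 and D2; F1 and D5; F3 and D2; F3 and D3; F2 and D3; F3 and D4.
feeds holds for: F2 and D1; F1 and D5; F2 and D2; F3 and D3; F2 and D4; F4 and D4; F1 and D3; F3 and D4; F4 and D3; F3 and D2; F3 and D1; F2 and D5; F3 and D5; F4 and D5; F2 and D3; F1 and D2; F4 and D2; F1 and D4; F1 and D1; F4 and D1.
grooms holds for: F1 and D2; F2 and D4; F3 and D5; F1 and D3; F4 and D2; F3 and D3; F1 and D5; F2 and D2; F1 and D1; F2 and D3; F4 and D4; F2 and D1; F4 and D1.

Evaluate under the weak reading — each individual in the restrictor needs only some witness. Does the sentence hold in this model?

"it" takes "a donkey" as antecedent — a donkey pronoun bound across the clause boundary.
Weak reading: every farmer f with some owns-donkey has at least one owns-donkey d such that feeds(f,d) ∧ grooms(f,d).
Per farmer: F1:✓  F2:✓  F3:✓  F4:✓
Every farmer in the restrictor has a witness.

True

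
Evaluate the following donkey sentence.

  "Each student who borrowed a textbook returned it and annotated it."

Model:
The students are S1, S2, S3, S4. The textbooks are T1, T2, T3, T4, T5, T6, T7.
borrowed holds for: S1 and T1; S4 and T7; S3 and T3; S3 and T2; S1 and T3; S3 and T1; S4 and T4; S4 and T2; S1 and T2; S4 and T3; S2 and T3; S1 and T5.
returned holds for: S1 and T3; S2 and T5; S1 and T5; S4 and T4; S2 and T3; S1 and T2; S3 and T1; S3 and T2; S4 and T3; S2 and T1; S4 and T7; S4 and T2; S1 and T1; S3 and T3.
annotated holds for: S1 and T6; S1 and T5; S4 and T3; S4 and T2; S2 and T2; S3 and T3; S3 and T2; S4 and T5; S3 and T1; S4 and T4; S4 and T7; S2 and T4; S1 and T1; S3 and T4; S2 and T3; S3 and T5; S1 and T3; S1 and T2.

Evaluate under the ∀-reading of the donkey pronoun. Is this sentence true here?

"it" takes "a textbook" as antecedent — a donkey pronoun bound across the clause boundary.
Strong reading: for every (s,t) with borrowed(s,t), returned(s,t) ∧ annotated(s,t).
Restrictor pairs: (S1,T1) ✓  (S1,T2) ✓  (S1,T3) ✓  (S1,T5) ✓  (S2,T3) ✓  (S3,T1) ✓  (S3,T2) ✓  (S3,T3) ✓  (S4,T2) ✓  (S4,T3) ✓  (S4,T4) ✓  (S4,T7) ✓
Every restrictor pair satisfies the scope.

True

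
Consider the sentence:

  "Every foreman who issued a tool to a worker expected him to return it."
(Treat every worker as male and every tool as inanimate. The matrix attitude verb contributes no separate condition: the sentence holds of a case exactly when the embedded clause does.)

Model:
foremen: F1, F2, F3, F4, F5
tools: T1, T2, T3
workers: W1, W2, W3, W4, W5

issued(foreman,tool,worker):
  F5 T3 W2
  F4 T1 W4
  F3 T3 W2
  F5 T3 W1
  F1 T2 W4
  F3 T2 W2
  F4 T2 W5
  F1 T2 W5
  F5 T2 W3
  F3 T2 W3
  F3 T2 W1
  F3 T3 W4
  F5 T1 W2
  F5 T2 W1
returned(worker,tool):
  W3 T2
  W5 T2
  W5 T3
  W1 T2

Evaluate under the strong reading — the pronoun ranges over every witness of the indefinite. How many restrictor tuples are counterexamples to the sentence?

"him" takes "a worker" as antecedent and "it" takes "a tool"; both are donkey pronouns co-varying with the restrictor.
Strong reading: for every (f,t,w) with issued(f,t,w), returned(w,t).
Restrictor triples: (F1,T2,W4)→returned(W4,T2) ✗  (F1,T2,W5)→returned(W5,T2) ✓  (F3,T2,W1)→returned(W1,T2) ✓  (F3,T2,W2)→returned(W2,T2) ✗  (F3,T2,W3)→returned(W3,T2) ✓  (F3,T3,W2)→returned(W2,T3) ✗  (F3,T3,W4)→returned(W4,T3) ✗  (F4,T1,W4)→returned(W4,T1) ✗  (F4,T2,W5)→returned(W5,T2) ✓  (F5,T1,W2)→returned(W2,T1) ✗  (F5,T2,W1)→returned(W1,T2) ✓  (F5,T2,W3)→returned(W3,T2) ✓  (F5,T3,W1)→returned(W1,T3) ✗  (F5,T3,W2)→returned(W2,T3) ✗
Counterexamples (restrictor triples failing the scope): 8.

8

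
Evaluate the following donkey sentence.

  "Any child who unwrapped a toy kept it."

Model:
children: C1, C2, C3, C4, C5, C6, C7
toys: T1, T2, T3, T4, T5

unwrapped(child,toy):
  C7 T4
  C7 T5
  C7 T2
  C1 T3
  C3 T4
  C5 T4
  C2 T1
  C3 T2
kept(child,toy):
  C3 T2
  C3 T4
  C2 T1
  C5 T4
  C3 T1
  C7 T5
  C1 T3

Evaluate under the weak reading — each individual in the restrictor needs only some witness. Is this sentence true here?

True

"it" takes "a toy" as antecedent — a donkey pronoun bound across the clause boundary.
Weak reading: every child c with some unwrapped-toy has at least one unwrapped-toy t such that kept(c,t).
Per child: C1:✓  C2:✓  C3:✓  C5:✓  C7:✓
Every child in the restrictor has a witness.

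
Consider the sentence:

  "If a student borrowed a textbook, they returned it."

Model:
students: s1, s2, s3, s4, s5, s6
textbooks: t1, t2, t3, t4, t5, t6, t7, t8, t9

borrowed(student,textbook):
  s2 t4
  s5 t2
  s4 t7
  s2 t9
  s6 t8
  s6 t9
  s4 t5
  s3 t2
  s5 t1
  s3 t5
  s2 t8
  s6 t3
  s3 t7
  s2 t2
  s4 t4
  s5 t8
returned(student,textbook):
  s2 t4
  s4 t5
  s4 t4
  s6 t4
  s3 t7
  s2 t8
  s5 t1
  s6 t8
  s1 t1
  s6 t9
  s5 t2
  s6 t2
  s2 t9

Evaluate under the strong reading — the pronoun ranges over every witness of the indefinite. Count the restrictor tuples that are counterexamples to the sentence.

6

"it" takes "a textbook" as antecedent — a donkey pronoun bound across the clause boundary.
Strong reading: for every (s,t) with borrowed(s,t), returned(s,t).
Restrictor pairs: (s2,t2) ✗  (s2,t4) ✓  (s2,t8) ✓  (s2,t9) ✓  (s3,t2) ✗  (s3,t5) ✗  (s3,t7) ✓  (s4,t4) ✓  (s4,t5) ✓  (s4,t7) ✗  (s5,t1) ✓  (s5,t2) ✓  (s5,t8) ✗  (s6,t3) ✗  (s6,t8) ✓  (s6,t9) ✓
Counterexamples (restrictor pairs failing the scope): 6.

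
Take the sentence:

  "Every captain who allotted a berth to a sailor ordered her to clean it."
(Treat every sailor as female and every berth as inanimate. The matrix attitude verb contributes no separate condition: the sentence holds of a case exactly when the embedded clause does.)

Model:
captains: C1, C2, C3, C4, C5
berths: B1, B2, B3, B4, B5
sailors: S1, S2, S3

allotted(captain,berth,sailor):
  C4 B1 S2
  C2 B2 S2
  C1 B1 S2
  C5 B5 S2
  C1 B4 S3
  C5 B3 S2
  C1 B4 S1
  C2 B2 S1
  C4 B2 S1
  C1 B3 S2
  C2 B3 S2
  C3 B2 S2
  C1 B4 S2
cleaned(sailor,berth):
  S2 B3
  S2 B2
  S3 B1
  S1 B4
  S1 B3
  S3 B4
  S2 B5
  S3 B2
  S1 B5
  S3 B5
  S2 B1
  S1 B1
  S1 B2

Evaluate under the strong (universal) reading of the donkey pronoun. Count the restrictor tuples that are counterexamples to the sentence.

"her" takes "a sailor" as antecedent and "it" takes "a berth"; both are donkey pronouns co-varying with the restrictor.
Strong reading: for every (c,b,s) with allotted(c,b,s), cleaned(s,b).
Restrictor triples: (C1,B1,S2)→cleaned(S2,B1) ✓  (C1,B3,S2)→cleaned(S2,B3) ✓  (C1,B4,S1)→cleaned(S1,B4) ✓  (C1,B4,S2)→cleaned(S2,B4) ✗  (C1,B4,S3)→cleaned(S3,B4) ✓  (C2,B2,S1)→cleaned(S1,B2) ✓  (C2,B2,S2)→cleaned(S2,B2) ✓  (C2,B3,S2)→cleaned(S2,B3) ✓  (C3,B2,S2)→cleaned(S2,B2) ✓  (C4,B1,S2)→cleaned(S2,B1) ✓  (C4,B2,S1)→cleaned(S1,B2) ✓  (C5,B3,S2)→cleaned(S2,B3) ✓  (C5,B5,S2)→cleaned(S2,B5) ✓
Counterexamples (restrictor triples failing the scope): 1.

1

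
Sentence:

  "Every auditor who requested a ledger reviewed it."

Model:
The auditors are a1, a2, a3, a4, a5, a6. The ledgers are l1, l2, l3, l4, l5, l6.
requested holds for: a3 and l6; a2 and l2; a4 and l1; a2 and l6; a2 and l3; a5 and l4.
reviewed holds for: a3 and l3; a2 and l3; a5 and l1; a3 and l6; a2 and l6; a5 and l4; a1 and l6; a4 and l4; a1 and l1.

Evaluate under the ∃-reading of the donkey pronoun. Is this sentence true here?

"it" takes "a ledger" as antecedent — a donkey pronoun bound across the clause boundary.
Weak reading: every auditor a with some requested-ledger has at least one requested-ledger l such that reviewed(a,l).
Per auditor: a2:✓  a3:✓  a4:✗  a5:✓
a4 has no witness among its requested-ledgers.

False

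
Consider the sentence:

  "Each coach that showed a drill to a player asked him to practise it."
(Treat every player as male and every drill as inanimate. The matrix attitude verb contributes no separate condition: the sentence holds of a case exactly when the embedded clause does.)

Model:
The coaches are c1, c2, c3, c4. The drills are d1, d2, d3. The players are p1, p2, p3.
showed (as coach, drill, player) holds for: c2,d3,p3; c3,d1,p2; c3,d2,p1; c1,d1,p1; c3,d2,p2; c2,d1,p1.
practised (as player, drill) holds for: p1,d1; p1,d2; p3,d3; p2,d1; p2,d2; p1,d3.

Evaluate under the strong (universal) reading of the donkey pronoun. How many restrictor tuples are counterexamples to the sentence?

"him" takes "a player" as antecedent and "it" takes "a drill"; both are donkey pronouns co-varying with the restrictor.
Strong reading: for every (c,d,p) with showed(c,d,p), practised(p,d).
Restrictor triples: (c1,d1,p1)→practised(p1,d1) ✓  (c2,d1,p1)→practised(p1,d1) ✓  (c2,d3,p3)→practised(p3,d3) ✓  (c3,d1,p2)→practised(p2,d1) ✓  (c3,d2,p1)→practised(p1,d2) ✓  (c3,d2,p2)→practised(p2,d2) ✓
Counterexamples (restrictor triples failing the scope): 0.

0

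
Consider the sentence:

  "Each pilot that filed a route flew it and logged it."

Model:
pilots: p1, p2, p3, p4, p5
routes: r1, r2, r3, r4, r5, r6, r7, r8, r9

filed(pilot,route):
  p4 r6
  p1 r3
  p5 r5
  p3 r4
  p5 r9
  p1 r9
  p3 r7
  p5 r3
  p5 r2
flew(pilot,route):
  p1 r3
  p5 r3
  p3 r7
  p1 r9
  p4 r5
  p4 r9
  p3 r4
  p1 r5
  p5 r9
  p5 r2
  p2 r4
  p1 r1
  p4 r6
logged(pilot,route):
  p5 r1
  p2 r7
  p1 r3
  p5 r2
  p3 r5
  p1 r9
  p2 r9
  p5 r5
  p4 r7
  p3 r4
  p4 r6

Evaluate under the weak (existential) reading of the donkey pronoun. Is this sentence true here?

True

"it" takes "a route" as antecedent — a donkey pronoun bound across the clause boundary.
Weak reading: every pilot p with some filed-route has at least one filed-route r such that flew(p,r) ∧ logged(p,r).
Per pilot: p1:✓  p3:✓  p4:✓  p5:✓
Every pilot in the restrictor has a witness.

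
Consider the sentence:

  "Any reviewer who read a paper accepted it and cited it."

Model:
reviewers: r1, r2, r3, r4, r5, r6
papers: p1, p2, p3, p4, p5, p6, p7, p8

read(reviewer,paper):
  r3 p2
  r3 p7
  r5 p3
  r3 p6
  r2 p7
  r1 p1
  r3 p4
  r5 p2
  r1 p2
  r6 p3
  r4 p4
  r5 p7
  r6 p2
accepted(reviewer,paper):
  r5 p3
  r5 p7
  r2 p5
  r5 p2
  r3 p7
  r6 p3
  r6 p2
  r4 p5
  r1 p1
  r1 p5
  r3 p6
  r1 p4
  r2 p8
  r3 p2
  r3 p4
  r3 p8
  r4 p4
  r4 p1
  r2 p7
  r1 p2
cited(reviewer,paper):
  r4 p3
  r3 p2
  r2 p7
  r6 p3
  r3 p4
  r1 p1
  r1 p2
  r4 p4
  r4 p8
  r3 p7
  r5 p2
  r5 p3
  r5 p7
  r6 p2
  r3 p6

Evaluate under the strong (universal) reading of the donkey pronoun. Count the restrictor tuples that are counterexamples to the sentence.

"it" takes "a paper" as antecedent — a donkey pronoun bound across the clause boundary.
Strong reading: for every (r,p) with read(r,p), accepted(r,p) ∧ cited(r,p).
Restrictor pairs: (r1,p1) ✓  (r1,p2) ✓  (r2,p7) ✓  (r3,p2) ✓  (r3,p4) ✓  (r3,p6) ✓  (r3,p7) ✓  (r4,p4) ✓  (r5,p2) ✓  (r5,p3) ✓  (r5,p7) ✓  (r6,p2) ✓  (r6,p3) ✓
Counterexamples (restrictor pairs failing the scope): 0.

0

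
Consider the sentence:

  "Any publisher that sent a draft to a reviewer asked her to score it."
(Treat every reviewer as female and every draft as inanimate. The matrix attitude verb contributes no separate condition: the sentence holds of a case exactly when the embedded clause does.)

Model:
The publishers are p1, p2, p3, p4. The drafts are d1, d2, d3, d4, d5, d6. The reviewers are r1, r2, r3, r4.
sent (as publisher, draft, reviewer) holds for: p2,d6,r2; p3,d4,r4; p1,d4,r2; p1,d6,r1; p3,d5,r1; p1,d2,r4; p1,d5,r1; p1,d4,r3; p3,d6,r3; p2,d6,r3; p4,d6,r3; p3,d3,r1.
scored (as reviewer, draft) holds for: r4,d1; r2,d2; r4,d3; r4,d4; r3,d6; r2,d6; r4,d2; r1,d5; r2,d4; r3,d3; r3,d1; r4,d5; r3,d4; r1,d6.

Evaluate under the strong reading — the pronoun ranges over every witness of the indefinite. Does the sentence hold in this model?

False

"her" takes "a reviewer" as antecedent and "it" takes "a draft"; both are donkey pronouns co-varying with the restrictor.
Strong reading: for every (p,d,r) with sent(p,d,r), scored(r,d).
Restrictor triples: (p1,d2,r4)→scored(r4,d2) ✓  (p1,d4,r2)→scored(r2,d4) ✓  (p1,d4,r3)→scored(r3,d4) ✓  (p1,d5,r1)→scored(r1,d5) ✓  (p1,d6,r1)→scored(r1,d6) ✓  (p2,d6,r2)→scored(r2,d6) ✓  (p2,d6,r3)→scored(r3,d6) ✓  (p3,d3,r1)→scored(r1,d3) ✗  (p3,d4,r4)→scored(r4,d4) ✓  (p3,d5,r1)→scored(r1,d5) ✓  (p3,d6,r3)→scored(r3,d6) ✓  (p4,d6,r3)→scored(r3,d6) ✓
Counterexample: (p3,d3,r1) — scored(r1,d3) does not hold.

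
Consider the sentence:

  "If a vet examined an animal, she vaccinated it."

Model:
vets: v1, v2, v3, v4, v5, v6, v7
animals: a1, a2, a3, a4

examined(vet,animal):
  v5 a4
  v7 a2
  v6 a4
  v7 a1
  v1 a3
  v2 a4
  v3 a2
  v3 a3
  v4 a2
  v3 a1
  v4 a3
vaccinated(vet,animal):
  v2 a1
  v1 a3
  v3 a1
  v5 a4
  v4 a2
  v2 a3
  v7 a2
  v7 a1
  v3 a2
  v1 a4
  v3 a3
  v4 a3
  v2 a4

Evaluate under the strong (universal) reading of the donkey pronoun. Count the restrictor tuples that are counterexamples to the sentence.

1

"it" takes "an animal" as antecedent — a donkey pronoun bound across the clause boundary.
Strong reading: for every (v,a) with examined(v,a), vaccinated(v,a).
Restrictor pairs: (v1,a3) ✓  (v2,a4) ✓  (v3,a1) ✓  (v3,a2) ✓  (v3,a3) ✓  (v4,a2) ✓  (v4,a3) ✓  (v5,a4) ✓  (v6,a4) ✗  (v7,a1) ✓  (v7,a2) ✓
Counterexamples (restrictor pairs failing the scope): 1.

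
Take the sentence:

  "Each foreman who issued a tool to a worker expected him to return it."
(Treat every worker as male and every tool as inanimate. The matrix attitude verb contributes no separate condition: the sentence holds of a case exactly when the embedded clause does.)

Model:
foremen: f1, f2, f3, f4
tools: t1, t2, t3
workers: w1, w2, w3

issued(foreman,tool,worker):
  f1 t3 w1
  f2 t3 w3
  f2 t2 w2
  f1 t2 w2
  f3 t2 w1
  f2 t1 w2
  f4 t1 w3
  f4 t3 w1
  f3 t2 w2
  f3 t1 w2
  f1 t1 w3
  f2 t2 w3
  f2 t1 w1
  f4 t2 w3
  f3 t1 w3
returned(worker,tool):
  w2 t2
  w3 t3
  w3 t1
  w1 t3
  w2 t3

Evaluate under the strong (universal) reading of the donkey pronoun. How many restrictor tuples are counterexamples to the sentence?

"him" takes "a worker" as antecedent and "it" takes "a tool"; both are donkey pronouns co-varying with the restrictor.
Strong reading: for every (f,t,w) with issued(f,t,w), returned(w,t).
Restrictor triples: (f1,t1,w3)→returned(w3,t1) ✓  (f1,t2,w2)→returned(w2,t2) ✓  (f1,t3,w1)→returned(w1,t3) ✓  (f2,t1,w1)→returned(w1,t1) ✗  (f2,t1,w2)→returned(w2,t1) ✗  (f2,t2,w2)→returned(w2,t2) ✓  (f2,t2,w3)→returned(w3,t2) ✗  (f2,t3,w3)→returned(w3,t3) ✓  (f3,t1,w2)→returned(w2,t1) ✗  (f3,t1,w3)→returned(w3,t1) ✓  (f3,t2,w1)→returned(w1,t2) ✗  (f3,t2,w2)→returned(w2,t2) ✓  (f4,t1,w3)→returned(w3,t1) ✓  (f4,t2,w3)→returned(w3,t2) ✗  (f4,t3,w1)→returned(w1,t3) ✓
Counterexamples (restrictor triples failing the scope): 6.

6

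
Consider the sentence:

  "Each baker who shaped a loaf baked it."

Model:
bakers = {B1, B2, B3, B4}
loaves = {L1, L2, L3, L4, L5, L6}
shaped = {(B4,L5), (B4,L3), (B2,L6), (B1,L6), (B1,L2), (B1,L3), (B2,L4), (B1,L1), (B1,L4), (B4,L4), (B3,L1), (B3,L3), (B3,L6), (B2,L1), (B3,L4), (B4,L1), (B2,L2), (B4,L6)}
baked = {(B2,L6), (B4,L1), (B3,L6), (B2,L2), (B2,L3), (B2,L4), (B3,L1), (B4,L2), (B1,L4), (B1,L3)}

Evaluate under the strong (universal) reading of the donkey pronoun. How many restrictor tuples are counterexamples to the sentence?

10

"it" takes "a loaf" as antecedent — a donkey pronoun bound across the clause boundary.
Strong reading: for every (b,l) with shaped(b,l), baked(b,l).
Restrictor pairs: (B1,L1) ✗  (B1,L2) ✗  (B1,L3) ✓  (B1,L4) ✓  (B1,L6) ✗  (B2,L1) ✗  (B2,L2) ✓  (B2,L4) ✓  (B2,L6) ✓  (B3,L1) ✓  (B3,L3) ✗  (B3,L4) ✗  (B3,L6) ✓  (B4,L1) ✓  (B4,L3) ✗  (B4,L4) ✗  (B4,L5) ✗  (B4,L6) ✗
Counterexamples (restrictor pairs failing the scope): 10.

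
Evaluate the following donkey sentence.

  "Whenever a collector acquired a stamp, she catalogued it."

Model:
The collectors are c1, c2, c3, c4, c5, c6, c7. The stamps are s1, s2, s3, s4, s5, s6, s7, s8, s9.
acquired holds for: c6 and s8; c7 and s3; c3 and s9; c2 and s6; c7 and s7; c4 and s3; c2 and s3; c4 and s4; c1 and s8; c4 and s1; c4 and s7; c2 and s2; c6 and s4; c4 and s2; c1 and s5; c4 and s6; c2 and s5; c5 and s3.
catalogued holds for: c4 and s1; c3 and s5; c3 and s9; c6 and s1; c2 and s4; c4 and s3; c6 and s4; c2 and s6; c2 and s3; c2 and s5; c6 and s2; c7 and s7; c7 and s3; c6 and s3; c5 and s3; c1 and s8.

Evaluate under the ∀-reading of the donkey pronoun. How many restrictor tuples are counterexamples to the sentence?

7

"it" takes "a stamp" as antecedent — a donkey pronoun bound across the clause boundary.
Strong reading: for every (c,s) with acquired(c,s), catalogued(c,s).
Restrictor pairs: (c1,s5) ✗  (c1,s8) ✓  (c2,s2) ✗  (c2,s3) ✓  (c2,s5) ✓  (c2,s6) ✓  (c3,s9) ✓  (c4,s1) ✓  (c4,s2) ✗  (c4,s3) ✓  (c4,s4) ✗  (c4,s6) ✗  (c4,s7) ✗  (c5,s3) ✓  (c6,s4) ✓  (c6,s8) ✗  (c7,s3) ✓  (c7,s7) ✓
Counterexamples (restrictor pairs failing the scope): 7.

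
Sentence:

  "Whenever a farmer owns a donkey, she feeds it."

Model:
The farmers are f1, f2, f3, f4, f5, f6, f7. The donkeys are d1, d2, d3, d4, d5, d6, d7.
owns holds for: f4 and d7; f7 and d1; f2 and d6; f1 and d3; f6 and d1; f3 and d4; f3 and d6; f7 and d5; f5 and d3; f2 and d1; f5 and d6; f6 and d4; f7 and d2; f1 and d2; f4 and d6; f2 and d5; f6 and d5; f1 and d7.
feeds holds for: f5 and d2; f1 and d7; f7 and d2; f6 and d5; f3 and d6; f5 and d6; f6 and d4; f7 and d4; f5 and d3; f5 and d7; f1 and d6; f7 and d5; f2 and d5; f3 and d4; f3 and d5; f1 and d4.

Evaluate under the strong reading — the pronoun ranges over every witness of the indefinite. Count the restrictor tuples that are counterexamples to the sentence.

8

"it" takes "a donkey" as antecedent — a donkey pronoun bound across the clause boundary.
Strong reading: for every (f,d) with owns(f,d), feeds(f,d).
Restrictor pairs: (f1,d2) ✗  (f1,d3) ✗  (f1,d7) ✓  (f2,d1) ✗  (f2,d5) ✓  (f2,d6) ✗  (f3,d4) ✓  (f3,d6) ✓  (f4,d6) ✗  (f4,d7) ✗  (f5,d3) ✓  (f5,d6) ✓  (f6,d1) ✗  (f6,d4) ✓  (f6,d5) ✓  (f7,d1) ✗  (f7,d2) ✓  (f7,d5) ✓
Counterexamples (restrictor pairs failing the scope): 8.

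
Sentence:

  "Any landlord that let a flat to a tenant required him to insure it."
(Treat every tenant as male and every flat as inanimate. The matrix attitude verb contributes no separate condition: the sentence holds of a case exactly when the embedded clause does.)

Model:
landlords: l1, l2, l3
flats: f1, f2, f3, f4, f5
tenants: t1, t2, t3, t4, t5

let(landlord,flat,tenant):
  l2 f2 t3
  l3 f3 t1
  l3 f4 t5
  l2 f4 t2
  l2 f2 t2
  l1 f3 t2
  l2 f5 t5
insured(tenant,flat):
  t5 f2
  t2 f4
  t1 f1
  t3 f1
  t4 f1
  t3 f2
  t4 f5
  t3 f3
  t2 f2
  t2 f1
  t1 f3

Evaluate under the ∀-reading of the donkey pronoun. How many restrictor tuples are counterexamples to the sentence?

"him" takes "a tenant" as antecedent and "it" takes "a flat"; both are donkey pronouns co-varying with the restrictor.
Strong reading: for every (l,f,t) with let(l,f,t), insured(t,f).
Restrictor triples: (l1,f3,t2)→insured(t2,f3) ✗  (l2,f2,t2)→insured(t2,f2) ✓  (l2,f2,t3)→insured(t3,f2) ✓  (l2,f4,t2)→insured(t2,f4) ✓  (l2,f5,t5)→insured(t5,f5) ✗  (l3,f3,t1)→insured(t1,f3) ✓  (l3,f4,t5)→insured(t5,f4) ✗
Counterexamples (restrictor triples failing the scope): 3.

3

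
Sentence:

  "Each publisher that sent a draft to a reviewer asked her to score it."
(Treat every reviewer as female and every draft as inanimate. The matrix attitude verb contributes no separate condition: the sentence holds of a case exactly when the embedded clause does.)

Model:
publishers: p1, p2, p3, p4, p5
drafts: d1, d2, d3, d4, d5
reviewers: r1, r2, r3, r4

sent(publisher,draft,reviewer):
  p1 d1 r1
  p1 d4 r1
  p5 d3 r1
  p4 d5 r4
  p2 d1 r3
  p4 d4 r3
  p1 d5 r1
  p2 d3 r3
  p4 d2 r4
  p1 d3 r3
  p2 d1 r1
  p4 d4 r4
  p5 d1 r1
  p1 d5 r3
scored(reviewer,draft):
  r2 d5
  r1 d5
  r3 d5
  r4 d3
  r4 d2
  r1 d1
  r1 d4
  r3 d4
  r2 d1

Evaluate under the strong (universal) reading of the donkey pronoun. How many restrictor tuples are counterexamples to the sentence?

6

"her" takes "a reviewer" as antecedent and "it" takes "a draft"; both are donkey pronouns co-varying with the restrictor.
Strong reading: for every (p,d,r) with sent(p,d,r), scored(r,d).
Restrictor triples: (p1,d1,r1)→scored(r1,d1) ✓  (p1,d3,r3)→scored(r3,d3) ✗  (p1,d4,r1)→scored(r1,d4) ✓  (p1,d5,r1)→scored(r1,d5) ✓  (p1,d5,r3)→scored(r3,d5) ✓  (p2,d1,r1)→scored(r1,d1) ✓  (p2,d1,r3)→scored(r3,d1) ✗  (p2,d3,r3)→scored(r3,d3) ✗  (p4,d2,r4)→scored(r4,d2) ✓  (p4,d4,r3)→scored(r3,d4) ✓  (p4,d4,r4)→scored(r4,d4) ✗  (p4,d5,r4)→scored(r4,d5) ✗  (p5,d1,r1)→scored(r1,d1) ✓  (p5,d3,r1)→scored(r1,d3) ✗
Counterexamples (restrictor triples failing the scope): 6.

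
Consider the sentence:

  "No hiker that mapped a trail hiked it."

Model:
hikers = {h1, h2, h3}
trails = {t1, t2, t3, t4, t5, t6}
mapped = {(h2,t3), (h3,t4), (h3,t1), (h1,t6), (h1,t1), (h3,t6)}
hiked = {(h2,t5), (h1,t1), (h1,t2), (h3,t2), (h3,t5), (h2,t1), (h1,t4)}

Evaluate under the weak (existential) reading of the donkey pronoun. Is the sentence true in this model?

False

"it" takes "a trail" as antecedent — a donkey pronoun bound across the clause boundary.
Truth condition: for no (h,t) with mapped(h,t) does hiked(h,t) hold.
Restrictor pairs — does the scope hold? (h1,t1):holds  (h1,t6):fails  (h2,t3):fails  (h3,t1):fails  (h3,t4):fails  (h3,t6):fails
Scope holds for 1 pair(s), so the sentence is false.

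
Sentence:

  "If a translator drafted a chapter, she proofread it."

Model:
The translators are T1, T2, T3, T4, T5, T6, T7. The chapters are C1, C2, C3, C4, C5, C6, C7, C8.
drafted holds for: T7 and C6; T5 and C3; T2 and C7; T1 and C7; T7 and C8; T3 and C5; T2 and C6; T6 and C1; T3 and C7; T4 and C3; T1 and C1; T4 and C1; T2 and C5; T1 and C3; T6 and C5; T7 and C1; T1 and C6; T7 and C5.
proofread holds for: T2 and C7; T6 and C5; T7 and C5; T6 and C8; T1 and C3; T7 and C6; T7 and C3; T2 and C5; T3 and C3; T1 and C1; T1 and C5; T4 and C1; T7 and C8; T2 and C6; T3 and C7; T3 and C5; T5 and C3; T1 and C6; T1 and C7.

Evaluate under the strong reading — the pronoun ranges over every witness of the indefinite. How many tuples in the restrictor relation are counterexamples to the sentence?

"it" takes "a chapter" as antecedent — a donkey pronoun bound across the clause boundary.
Strong reading: for every (t,c) with drafted(t,c), proofread(t,c).
Restrictor pairs: (T1,C1) ✓  (T1,C3) ✓  (T1,C6) ✓  (T1,C7) ✓  (T2,C5) ✓  (T2,C6) ✓  (T2,C7) ✓  (T3,C5) ✓  (T3,C7) ✓  (T4,C1) ✓  (T4,C3) ✗  (T5,C3) ✓  (T6,C1) ✗  (T6,C5) ✓  (T7,C1) ✗  (T7,C5) ✓  (T7,C6) ✓  (T7,C8) ✓
Counterexamples (restrictor pairs failing the scope): 3.

3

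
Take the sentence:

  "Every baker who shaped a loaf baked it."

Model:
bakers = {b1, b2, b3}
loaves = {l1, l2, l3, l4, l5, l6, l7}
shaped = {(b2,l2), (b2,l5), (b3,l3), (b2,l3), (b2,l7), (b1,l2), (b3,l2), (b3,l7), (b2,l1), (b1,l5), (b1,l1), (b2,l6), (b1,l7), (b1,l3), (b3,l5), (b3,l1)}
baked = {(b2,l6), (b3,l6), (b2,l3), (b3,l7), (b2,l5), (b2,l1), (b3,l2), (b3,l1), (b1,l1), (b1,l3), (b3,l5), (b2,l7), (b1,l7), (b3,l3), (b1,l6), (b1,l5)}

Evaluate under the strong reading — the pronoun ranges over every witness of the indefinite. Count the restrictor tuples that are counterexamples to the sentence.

2

"it" takes "a loaf" as antecedent — a donkey pronoun bound across the clause boundary.
Strong reading: for every (b,l) with shaped(b,l), baked(b,l).
Restrictor pairs: (b1,l1) ✓  (b1,l2) ✗  (b1,l3) ✓  (b1,l5) ✓  (b1,l7) ✓  (b2,l1) ✓  (b2,l2) ✗  (b2,l3) ✓  (b2,l5) ✓  (b2,l6) ✓  (b2,l7) ✓  (b3,l1) ✓  (b3,l2) ✓  (b3,l3) ✓  (b3,l5) ✓  (b3,l7) ✓
Counterexamples (restrictor pairs failing the scope): 2.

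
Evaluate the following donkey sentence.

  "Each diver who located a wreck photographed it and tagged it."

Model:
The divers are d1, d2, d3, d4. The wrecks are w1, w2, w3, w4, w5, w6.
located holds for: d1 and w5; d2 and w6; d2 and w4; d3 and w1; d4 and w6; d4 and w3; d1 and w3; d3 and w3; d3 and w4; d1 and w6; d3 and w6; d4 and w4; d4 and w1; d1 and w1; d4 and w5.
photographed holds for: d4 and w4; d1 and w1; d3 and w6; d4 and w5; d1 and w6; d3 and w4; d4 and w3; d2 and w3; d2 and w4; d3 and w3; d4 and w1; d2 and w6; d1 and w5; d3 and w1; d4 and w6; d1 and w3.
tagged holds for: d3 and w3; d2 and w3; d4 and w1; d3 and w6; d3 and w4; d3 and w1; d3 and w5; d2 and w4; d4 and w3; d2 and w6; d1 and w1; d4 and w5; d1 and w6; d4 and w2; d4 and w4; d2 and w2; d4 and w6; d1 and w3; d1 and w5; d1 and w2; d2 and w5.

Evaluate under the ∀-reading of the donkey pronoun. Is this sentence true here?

"it" takes "a wreck" as antecedent — a donkey pronoun bound across the clause boundary.
Strong reading: for every (d,w) with located(d,w), photographed(d,w) ∧ tagged(d,w).
Restrictor pairs: (d1,w1) ✓  (d1,w3) ✓  (d1,w5) ✓  (d1,w6) ✓  (d2,w4) ✓  (d2,w6) ✓  (d3,w1) ✓  (d3,w3) ✓  (d3,w4) ✓  (d3,w6) ✓  (d4,w1) ✓  (d4,w3) ✓  (d4,w4) ✓  (d4,w5) ✓  (d4,w6) ✓
Every restrictor pair satisfies the scope.

True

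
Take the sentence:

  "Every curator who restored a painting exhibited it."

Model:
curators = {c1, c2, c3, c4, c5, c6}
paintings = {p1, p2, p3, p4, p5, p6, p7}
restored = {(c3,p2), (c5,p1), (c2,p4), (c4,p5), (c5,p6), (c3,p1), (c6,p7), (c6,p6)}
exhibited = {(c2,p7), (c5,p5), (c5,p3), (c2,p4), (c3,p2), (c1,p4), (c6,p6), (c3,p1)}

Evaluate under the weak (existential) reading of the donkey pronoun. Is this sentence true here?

"it" takes "a painting" as antecedent — a donkey pronoun bound across the clause boundary.
Weak reading: every curator c with some restored-painting has at least one restored-painting p such that exhibited(c,p).
Per curator: c2:✓  c3:✓  c4:✗  c5:✗  c6:✓
c4 has no witness among its restored-paintings.

False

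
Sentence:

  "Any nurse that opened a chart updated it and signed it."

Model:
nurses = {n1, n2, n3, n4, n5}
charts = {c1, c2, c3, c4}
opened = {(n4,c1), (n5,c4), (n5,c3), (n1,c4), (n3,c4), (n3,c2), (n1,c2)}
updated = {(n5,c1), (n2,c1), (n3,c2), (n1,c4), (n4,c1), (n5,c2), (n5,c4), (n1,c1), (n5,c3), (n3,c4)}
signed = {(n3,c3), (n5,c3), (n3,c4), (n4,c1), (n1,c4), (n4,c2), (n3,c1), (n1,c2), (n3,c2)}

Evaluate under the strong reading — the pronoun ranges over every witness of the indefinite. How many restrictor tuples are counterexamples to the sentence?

"it" takes "a chart" as antecedent — a donkey pronoun bound across the clause boundary.
Strong reading: for every (n,c) with opened(n,c), updated(n,c) ∧ signed(n,c).
Restrictor pairs: (n1,c2) ✗  (n1,c4) ✓  (n3,c2) ✓  (n3,c4) ✓  (n4,c1) ✓  (n5,c3) ✓  (n5,c4) ✗
Counterexamples (restrictor pairs failing the scope): 2.

2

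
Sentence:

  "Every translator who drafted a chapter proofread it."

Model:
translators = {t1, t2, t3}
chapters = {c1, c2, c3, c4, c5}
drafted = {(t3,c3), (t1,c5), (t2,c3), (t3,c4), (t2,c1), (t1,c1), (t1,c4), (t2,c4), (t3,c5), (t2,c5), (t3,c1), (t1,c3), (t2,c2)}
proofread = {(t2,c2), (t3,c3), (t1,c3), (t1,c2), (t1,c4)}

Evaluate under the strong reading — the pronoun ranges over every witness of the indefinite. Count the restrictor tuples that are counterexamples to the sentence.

"it" takes "a chapter" as antecedent — a donkey pronoun bound across the clause boundary.
Strong reading: for every (t,c) with drafted(t,c), proofread(t,c).
Restrictor pairs: (t1,c1) ✗  (t1,c3) ✓  (t1,c4) ✓  (t1,c5) ✗  (t2,c1) ✗  (t2,c2) ✓  (t2,c3) ✗  (t2,c4) ✗  (t2,c5) ✗  (t3,c1) ✗  (t3,c3) ✓  (t3,c4) ✗  (t3,c5) ✗
Counterexamples (restrictor pairs failing the scope): 9.

9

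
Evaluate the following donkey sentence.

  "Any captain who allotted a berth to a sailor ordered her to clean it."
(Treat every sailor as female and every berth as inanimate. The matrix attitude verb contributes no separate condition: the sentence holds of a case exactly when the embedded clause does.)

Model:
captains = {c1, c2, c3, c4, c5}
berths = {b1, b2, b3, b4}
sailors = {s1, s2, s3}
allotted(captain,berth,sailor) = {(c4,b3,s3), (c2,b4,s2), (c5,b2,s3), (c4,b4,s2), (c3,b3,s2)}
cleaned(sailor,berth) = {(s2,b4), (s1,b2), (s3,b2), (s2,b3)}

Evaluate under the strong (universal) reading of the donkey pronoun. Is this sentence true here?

"her" takes "a sailor" as antecedent and "it" takes "a berth"; both are donkey pronouns co-varying with the restrictor.
Strong reading: for every (c,b,s) with allotted(c,b,s), cleaned(s,b).
Restrictor triples: (c2,b4,s2)→cleaned(s2,b4) ✓  (c3,b3,s2)→cleaned(s2,b3) ✓  (c4,b3,s3)→cleaned(s3,b3) ✗  (c4,b4,s2)→cleaned(s2,b4) ✓  (c5,b2,s3)→cleaned(s3,b2) ✓
Counterexample: (c4,b3,s3) — cleaned(s3,b3) does not hold.

False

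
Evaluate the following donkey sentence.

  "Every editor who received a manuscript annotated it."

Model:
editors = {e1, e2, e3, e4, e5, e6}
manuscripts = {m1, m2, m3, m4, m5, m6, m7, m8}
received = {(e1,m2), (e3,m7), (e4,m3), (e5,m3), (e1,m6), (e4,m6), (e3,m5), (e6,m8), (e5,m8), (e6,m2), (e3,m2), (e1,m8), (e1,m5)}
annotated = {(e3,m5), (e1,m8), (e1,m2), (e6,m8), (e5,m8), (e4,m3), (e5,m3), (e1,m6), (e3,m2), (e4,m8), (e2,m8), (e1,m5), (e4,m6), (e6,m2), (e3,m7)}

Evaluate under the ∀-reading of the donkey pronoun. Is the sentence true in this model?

"it" takes "a manuscript" as antecedent — a donkey pronoun bound across the clause boundary.
Strong reading: for every (e,m) with received(e,m), annotated(e,m).
Restrictor pairs: (e1,m2) ✓  (e1,m5) ✓  (e1,m6) ✓  (e1,m8) ✓  (e3,m2) ✓  (e3,m5) ✓  (e3,m7) ✓  (e4,m3) ✓  (e4,m6) ✓  (e5,m3) ✓  (e5,m8) ✓  (e6,m2) ✓  (e6,m8) ✓
Every restrictor pair satisfies the scope.

True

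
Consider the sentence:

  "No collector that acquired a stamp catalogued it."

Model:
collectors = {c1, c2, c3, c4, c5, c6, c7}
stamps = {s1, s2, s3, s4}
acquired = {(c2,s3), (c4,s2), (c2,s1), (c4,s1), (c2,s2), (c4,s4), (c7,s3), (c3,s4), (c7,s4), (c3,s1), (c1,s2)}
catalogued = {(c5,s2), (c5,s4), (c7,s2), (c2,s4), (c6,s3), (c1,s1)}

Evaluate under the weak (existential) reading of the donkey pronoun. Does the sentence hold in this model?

"it" takes "a stamp" as antecedent — a donkey pronoun bound across the clause boundary.
Truth condition: for no (c,s) with acquired(c,s) does catalogued(c,s) hold.
Restrictor pairs — does the scope hold? (c1,s2):fails  (c2,s1):fails  (c2,s2):fails  (c2,s3):fails  (c3,s1):fails  (c3,s4):fails  (c4,s1):fails  (c4,s2):fails  (c4,s4):fails  (c7,s3):fails  (c7,s4):fails
Scope holds for no restrictor pair, so the sentence is true.

True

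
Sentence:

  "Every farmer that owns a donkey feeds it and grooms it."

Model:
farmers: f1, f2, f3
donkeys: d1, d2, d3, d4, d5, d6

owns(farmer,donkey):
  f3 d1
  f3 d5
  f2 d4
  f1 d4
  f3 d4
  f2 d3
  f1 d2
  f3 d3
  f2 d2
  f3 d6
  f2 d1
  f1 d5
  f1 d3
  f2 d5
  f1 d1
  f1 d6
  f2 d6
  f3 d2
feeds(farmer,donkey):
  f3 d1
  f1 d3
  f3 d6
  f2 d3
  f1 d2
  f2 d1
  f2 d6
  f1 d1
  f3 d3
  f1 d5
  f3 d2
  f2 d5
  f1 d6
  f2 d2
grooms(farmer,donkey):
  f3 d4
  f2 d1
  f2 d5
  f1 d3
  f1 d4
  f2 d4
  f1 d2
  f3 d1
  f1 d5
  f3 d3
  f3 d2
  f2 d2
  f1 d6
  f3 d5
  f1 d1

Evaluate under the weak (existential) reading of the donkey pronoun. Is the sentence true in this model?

"it" takes "a donkey" as antecedent — a donkey pronoun bound across the clause boundary.
Weak reading: every farmer f with some owns-donkey has at least one owns-donkey d such that feeds(f,d) ∧ grooms(f,d).
Per farmer: f1:✓  f2:✓  f3:✓
Every farmer in the restrictor has a witness.

True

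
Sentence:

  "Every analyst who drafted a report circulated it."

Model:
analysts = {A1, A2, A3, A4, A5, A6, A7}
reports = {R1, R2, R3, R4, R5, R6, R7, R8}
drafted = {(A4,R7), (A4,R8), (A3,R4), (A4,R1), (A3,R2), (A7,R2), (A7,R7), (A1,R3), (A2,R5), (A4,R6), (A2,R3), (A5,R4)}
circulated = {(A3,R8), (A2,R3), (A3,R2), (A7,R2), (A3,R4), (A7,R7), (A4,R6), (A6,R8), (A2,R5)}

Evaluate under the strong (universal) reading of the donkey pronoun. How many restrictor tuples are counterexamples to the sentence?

"it" takes "a report" as antecedent — a donkey pronoun bound across the clause boundary.
Strong reading: for every (a,r) with drafted(a,r), circulated(a,r).
Restrictor pairs: (A1,R3) ✗  (A2,R3) ✓  (A2,R5) ✓  (A3,R2) ✓  (A3,R4) ✓  (A4,R1) ✗  (A4,R6) ✓  (A4,R7) ✗  (A4,R8) ✗  (A5,R4) ✗  (A7,R2) ✓  (A7,R7) ✓
Counterexamples (restrictor pairs failing the scope): 5.

5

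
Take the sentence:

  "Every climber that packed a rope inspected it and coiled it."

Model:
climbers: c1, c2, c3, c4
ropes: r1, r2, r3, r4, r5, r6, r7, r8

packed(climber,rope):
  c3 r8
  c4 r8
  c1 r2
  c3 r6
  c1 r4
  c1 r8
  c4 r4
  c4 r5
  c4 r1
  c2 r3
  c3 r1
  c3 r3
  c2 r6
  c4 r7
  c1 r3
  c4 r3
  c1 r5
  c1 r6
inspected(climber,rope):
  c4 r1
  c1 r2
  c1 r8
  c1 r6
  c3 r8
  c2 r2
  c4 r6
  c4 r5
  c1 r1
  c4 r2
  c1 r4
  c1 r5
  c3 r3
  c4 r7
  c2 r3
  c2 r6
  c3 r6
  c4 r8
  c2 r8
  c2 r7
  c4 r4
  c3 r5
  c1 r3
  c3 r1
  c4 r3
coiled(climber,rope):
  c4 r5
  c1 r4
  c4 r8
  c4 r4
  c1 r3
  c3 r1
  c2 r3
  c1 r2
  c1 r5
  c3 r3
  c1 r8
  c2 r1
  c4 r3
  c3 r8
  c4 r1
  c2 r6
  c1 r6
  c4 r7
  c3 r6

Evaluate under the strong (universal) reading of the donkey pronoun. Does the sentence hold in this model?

True

"it" takes "a rope" as antecedent — a donkey pronoun bound across the clause boundary.
Strong reading: for every (c,r) with packed(c,r), inspected(c,r) ∧ coiled(c,r).
Restrictor pairs: (c1,r2) ✓  (c1,r3) ✓  (c1,r4) ✓  (c1,r5) ✓  (c1,r6) ✓  (c1,r8) ✓  (c2,r3) ✓  (c2,r6) ✓  (c3,r1) ✓  (c3,r3) ✓  (c3,r6) ✓  (c3,r8) ✓  (c4,r1) ✓  (c4,r3) ✓  (c4,r4) ✓  (c4,r5) ✓  (c4,r7) ✓  (c4,r8) ✓
Every restrictor pair satisfies the scope.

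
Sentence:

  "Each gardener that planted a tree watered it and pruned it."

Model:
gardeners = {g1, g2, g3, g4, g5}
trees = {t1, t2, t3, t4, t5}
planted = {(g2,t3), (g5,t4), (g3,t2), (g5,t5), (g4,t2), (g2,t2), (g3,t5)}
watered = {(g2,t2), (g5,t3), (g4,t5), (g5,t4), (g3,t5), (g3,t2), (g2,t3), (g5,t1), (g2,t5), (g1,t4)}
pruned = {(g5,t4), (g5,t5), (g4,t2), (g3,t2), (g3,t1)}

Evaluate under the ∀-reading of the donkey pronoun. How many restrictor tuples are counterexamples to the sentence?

5

"it" takes "a tree" as antecedent — a donkey pronoun bound across the clause boundary.
Strong reading: for every (g,t) with planted(g,t), watered(g,t) ∧ pruned(g,t).
Restrictor pairs: (g2,t2) ✗  (g2,t3) ✗  (g3,t2) ✓  (g3,t5) ✗  (g4,t2) ✗  (g5,t4) ✓  (g5,t5) ✗
Counterexamples (restrictor pairs failing the scope): 5.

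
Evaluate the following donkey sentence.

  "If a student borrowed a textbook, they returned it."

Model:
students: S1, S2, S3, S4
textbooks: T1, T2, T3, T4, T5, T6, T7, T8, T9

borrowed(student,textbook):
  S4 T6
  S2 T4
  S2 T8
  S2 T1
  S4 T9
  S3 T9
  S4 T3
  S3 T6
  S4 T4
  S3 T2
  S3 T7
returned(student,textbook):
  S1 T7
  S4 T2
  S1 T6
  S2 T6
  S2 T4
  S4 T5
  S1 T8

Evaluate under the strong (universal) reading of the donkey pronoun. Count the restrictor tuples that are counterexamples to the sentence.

"it" takes "a textbook" as antecedent — a donkey pronoun bound across the clause boundary.
Strong reading: for every (s,t) with borrowed(s,t), returned(s,t).
Restrictor pairs: (S2,T1) ✗  (S2,T4) ✓  (S2,T8) ✗  (S3,T2) ✗  (S3,T6) ✗  (S3,T7) ✗  (S3,T9) ✗  (S4,T3) ✗  (S4,T4) ✗  (S4,T6) ✗  (S4,T9) ✗
Counterexamples (restrictor pairs failing the scope): 10.

10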